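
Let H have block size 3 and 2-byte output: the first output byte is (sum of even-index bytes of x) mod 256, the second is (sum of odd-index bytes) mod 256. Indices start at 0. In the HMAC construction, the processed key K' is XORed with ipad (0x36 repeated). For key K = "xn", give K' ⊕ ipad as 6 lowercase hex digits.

4e5836

Key "xn" = 78 6e is 2 bytes ≤ B = 3; zero-pad to 3 bytes: K' = 78 6e 00.
XOR each byte with 0x36: 78⊕36=4e, 6e⊕36=58, 00⊕36=36.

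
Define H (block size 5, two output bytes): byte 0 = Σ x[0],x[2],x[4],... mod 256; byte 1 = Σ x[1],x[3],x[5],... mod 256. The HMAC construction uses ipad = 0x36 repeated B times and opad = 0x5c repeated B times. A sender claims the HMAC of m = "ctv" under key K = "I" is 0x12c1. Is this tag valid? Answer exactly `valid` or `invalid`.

invalid

Key "I" = 49 is 1 byte ≤ B = 5; zero-pad to 5 bytes: K' = 49 00 00 00 00.
K' ⊕ ipad = 7f 36 36 36 36; K' ⊕ opad = 15 5c 5c 5c 5c.
Inner hash: even-index sum = 351 mod 256 = 95; odd-index sum = 325 mod 256 = 69 → 5f 45.
Outer hash (recomputed tag): even-index sum = 274 mod 256 = 18; odd-index sum = 279 mod 256 = 23 → 12 17.
Recomputed tag = 1217; claimed = 12c1 → mismatch.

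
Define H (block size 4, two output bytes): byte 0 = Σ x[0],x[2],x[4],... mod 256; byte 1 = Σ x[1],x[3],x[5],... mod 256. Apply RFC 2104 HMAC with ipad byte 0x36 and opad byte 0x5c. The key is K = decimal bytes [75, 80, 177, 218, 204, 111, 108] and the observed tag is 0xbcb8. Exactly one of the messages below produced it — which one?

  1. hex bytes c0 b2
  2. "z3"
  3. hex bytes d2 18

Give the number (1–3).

Key decimal bytes [75, 80, 177, 218, 204, 111, 108] = 4b 50 b1 da cc 6f 6c is 7 bytes > B = 4, so hash it first: H(key) = 34 99, then zero-pad to 4 bytes: K' = 34 99 00 00.
K' ⊕ ipad = 02 af 36 36; K' ⊕ opad = 68 c5 5c 5c.
m1: inner = H(02 af 36 36 c0 b2) = f8 97; tag = H(68 c5 5c 5c f8 97) = bcb8 ← matches
m2: inner = H(02 af 36 36 7a 33) = b2 18; tag = H(68 c5 5c 5c b2 18) = 7639
m3: inner = H(02 af 36 36 d2 18) = 0a fd; tag = H(68 c5 5c 5c 0a fd) = ce1e

1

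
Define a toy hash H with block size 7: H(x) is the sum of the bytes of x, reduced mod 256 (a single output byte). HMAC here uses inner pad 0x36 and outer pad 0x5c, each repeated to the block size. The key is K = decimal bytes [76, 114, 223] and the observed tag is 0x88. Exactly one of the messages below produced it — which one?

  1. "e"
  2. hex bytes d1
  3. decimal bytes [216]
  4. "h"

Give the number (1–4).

Key decimal bytes [76, 114, 223] = 4c 72 df is 3 bytes ≤ B = 7; zero-pad to 7 bytes: K' = 4c 72 df 00 00 00 00.
K' ⊕ ipad = 7a 44 e9 36 36 36 36; K' ⊕ opad = 10 2e 83 5c 5c 5c 5c.
m1: inner = H(7a 44 e9 36 36 36 36 65) = e4; tag = H(10 2e 83 5c 5c 5c 5c e4) = 15
m2: inner = H(7a 44 e9 36 36 36 36 d1) = 50; tag = H(10 2e 83 5c 5c 5c 5c 50) = 81
m3: inner = H(7a 44 e9 36 36 36 36 d8) = 57; tag = H(10 2e 83 5c 5c 5c 5c 57) = 88 ← matches
m4: inner = H(7a 44 e9 36 36 36 36 68) = e7; tag = H(10 2e 83 5c 5c 5c 5c e7) = 18

3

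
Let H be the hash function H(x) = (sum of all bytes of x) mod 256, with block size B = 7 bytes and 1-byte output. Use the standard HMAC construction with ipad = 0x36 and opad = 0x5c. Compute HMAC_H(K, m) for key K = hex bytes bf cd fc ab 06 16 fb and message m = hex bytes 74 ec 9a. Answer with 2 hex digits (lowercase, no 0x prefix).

58

Key hex bytes bf cd fc ab 06 16 fb is exactly B = 7 bytes: K' = bf cd fc ab 06 16 fb.
K' ⊕ ipad = 89 fb ca 9d 30 20 cd.  K' ⊕ opad = e3 91 a0 f7 5a 4a a7.
Inner input = (K'⊕ipad) ∥ m = 89 fb ca 9d 30 20 cd ∥ 74 ec 9a.
Inner hash: sum = 137+251+202+157+48+32+205+116+236+154 = 1538; mod 256 = 2 → 02.
Outer input = (K'⊕opad) ∥ inner = e3 91 a0 f7 5a 4a a7 ∥ 02.
Outer hash (tag): sum = 227+145+160+247+90+74+167+2 = 1112; mod 256 = 88 → 58.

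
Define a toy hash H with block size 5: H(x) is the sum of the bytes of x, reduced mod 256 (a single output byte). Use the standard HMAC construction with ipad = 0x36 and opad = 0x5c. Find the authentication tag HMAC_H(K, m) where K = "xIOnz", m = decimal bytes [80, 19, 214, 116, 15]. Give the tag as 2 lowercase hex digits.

Key "xIOnz" = 78 49 4f 6e 7a is exactly B = 5 bytes: K' = 78 49 4f 6e 7a.
K' ⊕ ipad = 4e 7f 79 58 4c.  K' ⊕ opad = 24 15 13 32 26.
Inner input = (K'⊕ipad) ∥ m = 4e 7f 79 58 4c ∥ 50 13 d6 74 0f.
Inner hash: sum = 78+127+121+88+76+80+19+214+116+15 = 934; mod 256 = 166 → a6.
Outer input = (K'⊕opad) ∥ inner = 24 15 13 32 26 ∥ a6.
Outer hash (tag): sum = 36+21+19+50+38+166 = 330; mod 256 = 74 → 4a.

4a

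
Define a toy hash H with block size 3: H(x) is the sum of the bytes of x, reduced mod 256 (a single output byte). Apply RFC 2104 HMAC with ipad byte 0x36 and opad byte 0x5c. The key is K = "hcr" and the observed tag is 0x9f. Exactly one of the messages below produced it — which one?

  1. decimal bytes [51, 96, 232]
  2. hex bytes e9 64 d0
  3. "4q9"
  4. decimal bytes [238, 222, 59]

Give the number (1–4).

Key "hcr" = 68 63 72 is exactly B = 3 bytes: K' = 68 63 72.
K' ⊕ ipad = 5e 55 44; K' ⊕ opad = 34 3f 2e.
m1: inner = H(5e 55 44 33 60 e8) = 72; tag = H(34 3f 2e 72) = 13
m2: inner = H(5e 55 44 e9 64 d0) = 14; tag = H(34 3f 2e 14) = b5
m3: inner = H(5e 55 44 34 71 39) = d5; tag = H(34 3f 2e d5) = 76
m4: inner = H(5e 55 44 ee de 3b) = fe; tag = H(34 3f 2e fe) = 9f ← matches

4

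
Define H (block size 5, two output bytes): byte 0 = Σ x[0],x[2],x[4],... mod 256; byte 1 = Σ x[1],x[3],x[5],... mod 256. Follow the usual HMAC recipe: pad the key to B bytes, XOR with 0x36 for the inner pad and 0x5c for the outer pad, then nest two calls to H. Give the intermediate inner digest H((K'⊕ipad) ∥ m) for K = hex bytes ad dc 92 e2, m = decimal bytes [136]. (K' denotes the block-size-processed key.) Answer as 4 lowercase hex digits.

7546

Key hex bytes ad dc 92 e2 is 4 bytes ≤ B = 5; zero-pad to 5 bytes: K' = ad dc 92 e2 00.
K' ⊕ ipad = 9b ea a4 d4 36.
Inner input = 9b ea a4 d4 36 ∥ 88.
Inner hash: even-index sum = 373 mod 256 = 117; odd-index sum = 582 mod 256 = 70 → 75 46.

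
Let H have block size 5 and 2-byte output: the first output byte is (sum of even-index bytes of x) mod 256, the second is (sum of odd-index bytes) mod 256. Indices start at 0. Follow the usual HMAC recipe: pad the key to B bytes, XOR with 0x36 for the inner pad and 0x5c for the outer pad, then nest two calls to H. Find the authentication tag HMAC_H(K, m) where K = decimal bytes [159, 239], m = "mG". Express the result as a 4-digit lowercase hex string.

f76b

Key decimal bytes [159, 239] = 9f ef is 2 bytes ≤ B = 5; zero-pad to 5 bytes: K' = 9f ef 00 00 00.
K' ⊕ ipad = a9 d9 36 36 36.  K' ⊕ opad = c3 b3 5c 5c 5c.
Inner input = (K'⊕ipad) ∥ m = a9 d9 36 36 36 ∥ 6d 47.
Inner hash: even-index sum = 348 mod 256 = 92; odd-index sum = 380 mod 256 = 124 → 5c 7c.
Outer input = (K'⊕opad) ∥ inner = c3 b3 5c 5c 5c ∥ 5c 7c.
Outer hash (tag): even-index sum = 503 mod 256 = 247; odd-index sum = 363 mod 256 = 107 → f7 6b.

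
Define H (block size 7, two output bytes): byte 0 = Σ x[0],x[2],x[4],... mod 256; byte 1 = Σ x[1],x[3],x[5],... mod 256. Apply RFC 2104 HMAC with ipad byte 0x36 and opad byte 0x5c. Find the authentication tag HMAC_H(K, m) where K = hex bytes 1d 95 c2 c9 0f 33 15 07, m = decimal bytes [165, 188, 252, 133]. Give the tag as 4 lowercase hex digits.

2e94

Key hex bytes 1d 95 c2 c9 0f 33 15 07 is 8 bytes > B = 7, so hash it first: H(key) = 03 98, then zero-pad to 7 bytes: K' = 03 98 00 00 00 00 00.
K' ⊕ ipad = 35 ae 36 36 36 36 36.  K' ⊕ opad = 5f c4 5c 5c 5c 5c 5c.
Inner input = (K'⊕ipad) ∥ m = 35 ae 36 36 36 36 36 ∥ a5 bc fc 85.
Inner hash: even-index sum = 536 mod 256 = 24; odd-index sum = 699 mod 256 = 187 → 18 bb.
Outer input = (K'⊕opad) ∥ inner = 5f c4 5c 5c 5c 5c 5c ∥ 18 bb.
Outer hash (tag): even-index sum = 558 mod 256 = 46; odd-index sum = 404 mod 256 = 148 → 2e 94.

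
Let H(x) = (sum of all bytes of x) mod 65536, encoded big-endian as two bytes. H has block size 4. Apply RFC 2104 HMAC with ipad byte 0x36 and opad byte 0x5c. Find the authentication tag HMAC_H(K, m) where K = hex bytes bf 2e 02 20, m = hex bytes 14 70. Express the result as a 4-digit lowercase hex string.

Key hex bytes bf 2e 02 20 is exactly B = 4 bytes: K' = bf 2e 02 20.
K' ⊕ ipad = 89 18 34 16.  K' ⊕ opad = e3 72 5e 7c.
Inner input = (K'⊕ipad) ∥ m = 89 18 34 16 ∥ 14 70.
Inner hash: sum = 137+24+52+22+20+112 = 367 → 01 6f.
Outer input = (K'⊕opad) ∥ inner = e3 72 5e 7c ∥ 01 6f.
Outer hash (tag): sum = 227+114+94+124+1+111 = 671 → 02 9f.

029f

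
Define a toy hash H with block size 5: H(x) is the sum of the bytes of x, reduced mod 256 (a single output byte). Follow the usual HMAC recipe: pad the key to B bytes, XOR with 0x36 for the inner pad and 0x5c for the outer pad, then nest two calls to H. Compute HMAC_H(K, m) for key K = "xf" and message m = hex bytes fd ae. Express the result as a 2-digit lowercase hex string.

5d

Key "xf" = 78 66 is 2 bytes ≤ B = 5; zero-pad to 5 bytes: K' = 78 66 00 00 00.
K' ⊕ ipad = 4e 50 36 36 36.  K' ⊕ opad = 24 3a 5c 5c 5c.
Inner input = (K'⊕ipad) ∥ m = 4e 50 36 36 36 ∥ fd ae.
Inner hash: sum = 78+80+54+54+54+253+174 = 747; mod 256 = 235 → eb.
Outer input = (K'⊕opad) ∥ inner = 24 3a 5c 5c 5c ∥ eb.
Outer hash (tag): sum = 36+58+92+92+92+235 = 605; mod 256 = 93 → 5d.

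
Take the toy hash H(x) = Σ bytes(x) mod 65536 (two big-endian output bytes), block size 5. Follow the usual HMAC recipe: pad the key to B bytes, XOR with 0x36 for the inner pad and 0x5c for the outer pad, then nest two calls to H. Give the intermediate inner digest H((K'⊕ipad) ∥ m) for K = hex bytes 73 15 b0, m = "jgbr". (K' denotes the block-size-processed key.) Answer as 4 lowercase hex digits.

Key hex bytes 73 15 b0 is 3 bytes ≤ B = 5; zero-pad to 5 bytes: K' = 73 15 b0 00 00.
K' ⊕ ipad = 45 23 86 36 36.
Inner input = 45 23 86 36 36 ∥ 6a 67 62 72.
Inner hash: sum = 69+35+134+54+54+106+103+98+114 = 767 → 02 ff.

02ff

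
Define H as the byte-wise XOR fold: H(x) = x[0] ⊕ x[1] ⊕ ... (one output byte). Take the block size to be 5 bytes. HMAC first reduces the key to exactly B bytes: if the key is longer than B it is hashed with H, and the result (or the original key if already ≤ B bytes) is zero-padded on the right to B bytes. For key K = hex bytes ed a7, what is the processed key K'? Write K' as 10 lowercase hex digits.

Key hex bytes ed a7 is 2 bytes ≤ B = 5; zero-pad to 5 bytes: K' = ed a7 00 00 00.

eda7000000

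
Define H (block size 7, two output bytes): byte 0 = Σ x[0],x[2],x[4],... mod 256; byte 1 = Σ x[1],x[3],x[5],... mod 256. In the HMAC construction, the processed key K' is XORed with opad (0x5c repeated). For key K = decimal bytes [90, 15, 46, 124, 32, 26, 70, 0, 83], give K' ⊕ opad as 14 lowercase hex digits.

1df95c5c5c5c5c

Key decimal bytes [90, 15, 46, 124, 32, 26, 70, 0, 83] = 5a 0f 2e 7c 20 1a 46 00 53 is 9 bytes > B = 7, so hash it first: H(key) = 41 a5, then zero-pad to 7 bytes: K' = 41 a5 00 00 00 00 00.
XOR each byte with 0x5c: 41⊕5c=1d, a5⊕5c=f9, 00⊕5c=5c, 00⊕5c=5c, 00⊕5c=5c, 00⊕5c=5c, 00⊕5c=5c.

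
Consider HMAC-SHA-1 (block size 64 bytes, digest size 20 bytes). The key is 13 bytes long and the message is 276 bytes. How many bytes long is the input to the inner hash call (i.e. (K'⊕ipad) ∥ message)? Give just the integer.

340

Key is 13 ≤ 64 bytes, zero-padded: |K'| = 64.
Inner input = (K'⊕ipad) ∥ m → 64 + 276 = 340 bytes.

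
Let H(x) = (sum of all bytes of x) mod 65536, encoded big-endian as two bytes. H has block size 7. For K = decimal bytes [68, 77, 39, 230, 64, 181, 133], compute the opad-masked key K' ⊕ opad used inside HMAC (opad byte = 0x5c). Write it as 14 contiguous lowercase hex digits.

18117bba1ce9d9

Key decimal bytes [68, 77, 39, 230, 64, 181, 133] = 44 4d 27 e6 40 b5 85 is exactly B = 7 bytes: K' = 44 4d 27 e6 40 b5 85.
XOR each byte with 0x5c: 44⊕5c=18, 4d⊕5c=11, 27⊕5c=7b, e6⊕5c=ba, 40⊕5c=1c, b5⊕5c=e9, 85⊕5c=d9.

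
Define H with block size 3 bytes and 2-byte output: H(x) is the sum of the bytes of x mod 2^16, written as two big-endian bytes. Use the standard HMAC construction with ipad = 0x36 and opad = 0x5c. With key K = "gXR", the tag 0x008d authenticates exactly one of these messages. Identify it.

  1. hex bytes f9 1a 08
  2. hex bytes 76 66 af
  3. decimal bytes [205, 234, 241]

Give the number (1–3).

Key "gXR" = 67 58 52 is exactly B = 3 bytes: K' = 67 58 52.
K' ⊕ ipad = 51 6e 64; K' ⊕ opad = 3b 04 0e.
m1: inner = H(51 6e 64 f9 1a 08) = 02 3e; tag = H(3b 04 0e 02 3e) = 008d ← matches
m2: inner = H(51 6e 64 76 66 af) = 02 ae; tag = H(3b 04 0e 02 ae) = 00fd
m3: inner = H(51 6e 64 cd ea f1) = 03 cb; tag = H(3b 04 0e 03 cb) = 011b

1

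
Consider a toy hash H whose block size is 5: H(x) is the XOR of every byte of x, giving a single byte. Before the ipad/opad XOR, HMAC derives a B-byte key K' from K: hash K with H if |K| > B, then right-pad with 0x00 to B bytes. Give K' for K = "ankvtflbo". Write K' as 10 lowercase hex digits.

6100000000

|K| = 9 > B = 5, so first hash the key.
H(K): XOR 61⊕6e⊕6b⊕76⊕74⊕66⊕6c⊕62⊕6f = 61.
Zero-pad H(K) = 61 to 5 bytes: K' = 61 00 00 00 00.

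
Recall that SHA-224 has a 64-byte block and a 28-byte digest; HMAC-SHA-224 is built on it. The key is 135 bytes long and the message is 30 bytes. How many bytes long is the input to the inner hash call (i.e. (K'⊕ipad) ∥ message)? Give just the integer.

Key is 135 > 64 bytes, so it is hashed to 28 bytes then zero-padded to 64: |K'| = 64.
Inner input = (K'⊕ipad) ∥ m → 64 + 30 = 94 bytes.

94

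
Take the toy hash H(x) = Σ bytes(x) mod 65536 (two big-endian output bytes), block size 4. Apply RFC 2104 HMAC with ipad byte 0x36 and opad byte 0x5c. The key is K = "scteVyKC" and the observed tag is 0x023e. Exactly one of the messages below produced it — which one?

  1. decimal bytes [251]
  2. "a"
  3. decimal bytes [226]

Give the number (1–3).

1

Key "scteVyKC" = 73 63 74 65 56 79 4b 43 is 8 bytes > B = 4, so hash it first: H(key) = 03 0c, then zero-pad to 4 bytes: K' = 03 0c 00 00.
K' ⊕ ipad = 35 3a 36 36; K' ⊕ opad = 5f 50 5c 5c.
m1: inner = H(35 3a 36 36 fb) = 01 d6; tag = H(5f 50 5c 5c 01 d6) = 023e ← matches
m2: inner = H(35 3a 36 36 61) = 01 3c; tag = H(5f 50 5c 5c 01 3c) = 01a4
m3: inner = H(35 3a 36 36 e2) = 01 bd; tag = H(5f 50 5c 5c 01 bd) = 0225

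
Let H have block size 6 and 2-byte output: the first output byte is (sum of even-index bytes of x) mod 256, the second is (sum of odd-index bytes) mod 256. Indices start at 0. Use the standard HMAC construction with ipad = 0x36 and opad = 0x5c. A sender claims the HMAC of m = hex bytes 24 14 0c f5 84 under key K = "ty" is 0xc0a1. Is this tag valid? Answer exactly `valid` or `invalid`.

invalid

Key "ty" = 74 79 is 2 bytes ≤ B = 6; zero-pad to 6 bytes: K' = 74 79 00 00 00 00.
K' ⊕ ipad = 42 4f 36 36 36 36; K' ⊕ opad = 28 25 5c 5c 5c 5c.
Inner hash: even-index sum = 354 mod 256 = 98; odd-index sum = 452 mod 256 = 196 → 62 c4.
Outer hash (recomputed tag): even-index sum = 322 mod 256 = 66; odd-index sum = 417 mod 256 = 161 → 42 a1.
Recomputed tag = 42a1; claimed = c0a1 → mismatch.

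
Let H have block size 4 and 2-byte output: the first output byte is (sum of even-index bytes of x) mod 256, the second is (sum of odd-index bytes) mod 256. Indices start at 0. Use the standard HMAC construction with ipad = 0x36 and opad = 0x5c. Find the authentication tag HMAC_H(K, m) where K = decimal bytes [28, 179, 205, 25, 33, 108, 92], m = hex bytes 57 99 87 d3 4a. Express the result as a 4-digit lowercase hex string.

Key decimal bytes [28, 179, 205, 25, 33, 108, 92] = 1c b3 cd 19 21 6c 5c is 7 bytes > B = 4, so hash it first: H(key) = 66 38, then zero-pad to 4 bytes: K' = 66 38 00 00.
K' ⊕ ipad = 50 0e 36 36.  K' ⊕ opad = 3a 64 5c 5c.
Inner input = (K'⊕ipad) ∥ m = 50 0e 36 36 ∥ 57 99 87 d3 4a.
Inner hash: even-index sum = 430 mod 256 = 174; odd-index sum = 432 mod 256 = 176 → ae b0.
Outer input = (K'⊕opad) ∥ inner = 3a 64 5c 5c ∥ ae b0.
Outer hash (tag): even-index sum = 324 mod 256 = 68; odd-index sum = 368 mod 256 = 112 → 44 70.

4470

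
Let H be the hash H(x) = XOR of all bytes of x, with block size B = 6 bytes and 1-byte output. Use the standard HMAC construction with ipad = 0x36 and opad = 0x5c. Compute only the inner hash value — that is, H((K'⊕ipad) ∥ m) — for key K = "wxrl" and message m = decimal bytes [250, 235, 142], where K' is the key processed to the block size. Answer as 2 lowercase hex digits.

Key "wxrl" = 77 78 72 6c is 4 bytes ≤ B = 6; zero-pad to 6 bytes: K' = 77 78 72 6c 00 00.
K' ⊕ ipad = 41 4e 44 5a 36 36.
Inner input = 41 4e 44 5a 36 36 ∥ fa eb 8e.
Inner hash: XOR 41⊕4e⊕44⊕5a⊕36⊕36⊕fa⊕eb⊕8e = 8e.

8e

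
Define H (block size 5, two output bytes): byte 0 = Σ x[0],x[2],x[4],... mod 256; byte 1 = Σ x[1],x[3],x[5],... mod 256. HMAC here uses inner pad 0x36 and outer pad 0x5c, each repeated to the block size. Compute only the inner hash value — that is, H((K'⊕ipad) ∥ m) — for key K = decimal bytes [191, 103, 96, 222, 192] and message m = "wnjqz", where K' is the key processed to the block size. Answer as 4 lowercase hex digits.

b494

Key decimal bytes [191, 103, 96, 222, 192] = bf 67 60 de c0 is exactly B = 5 bytes: K' = bf 67 60 de c0.
K' ⊕ ipad = 89 51 56 e8 f6.
Inner input = 89 51 56 e8 f6 ∥ 77 6e 6a 71 7a.
Inner hash: even-index sum = 692 mod 256 = 180; odd-index sum = 660 mod 256 = 148 → b4 94.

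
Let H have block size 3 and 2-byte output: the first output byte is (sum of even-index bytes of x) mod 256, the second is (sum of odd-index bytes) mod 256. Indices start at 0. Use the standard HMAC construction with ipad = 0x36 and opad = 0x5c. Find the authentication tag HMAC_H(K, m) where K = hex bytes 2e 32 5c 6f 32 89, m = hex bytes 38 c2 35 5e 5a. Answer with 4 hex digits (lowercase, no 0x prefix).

Key hex bytes 2e 32 5c 6f 32 89 is 6 bytes > B = 3, so hash it first: H(key) = bc 2a, then zero-pad to 3 bytes: K' = bc 2a 00.
K' ⊕ ipad = 8a 1c 36.  K' ⊕ opad = e0 76 5c.
Inner input = (K'⊕ipad) ∥ m = 8a 1c 36 ∥ 38 c2 35 5e 5a.
Inner hash: even-index sum = 480 mod 256 = 224; odd-index sum = 227 mod 256 = 227 → e0 e3.
Outer input = (K'⊕opad) ∥ inner = e0 76 5c ∥ e0 e3.
Outer hash (tag): even-index sum = 543 mod 256 = 31; odd-index sum = 342 mod 256 = 86 → 1f 56.

1f56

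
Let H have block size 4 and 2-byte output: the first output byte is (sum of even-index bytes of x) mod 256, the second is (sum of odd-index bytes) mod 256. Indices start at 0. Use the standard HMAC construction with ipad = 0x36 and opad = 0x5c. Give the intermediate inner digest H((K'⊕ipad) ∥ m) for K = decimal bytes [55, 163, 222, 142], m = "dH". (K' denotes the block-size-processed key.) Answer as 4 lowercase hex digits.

4d95

Key decimal bytes [55, 163, 222, 142] = 37 a3 de 8e is exactly B = 4 bytes: K' = 37 a3 de 8e.
K' ⊕ ipad = 01 95 e8 b8.
Inner input = 01 95 e8 b8 ∥ 64 48.
Inner hash: even-index sum = 333 mod 256 = 77; odd-index sum = 405 mod 256 = 149 → 4d 95.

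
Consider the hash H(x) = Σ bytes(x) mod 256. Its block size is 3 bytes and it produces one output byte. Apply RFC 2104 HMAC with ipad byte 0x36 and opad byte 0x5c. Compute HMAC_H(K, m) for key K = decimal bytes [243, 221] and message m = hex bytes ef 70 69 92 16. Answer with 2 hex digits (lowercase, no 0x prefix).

Key decimal bytes [243, 221] = f3 dd is 2 bytes ≤ B = 3; zero-pad to 3 bytes: K' = f3 dd 00.
K' ⊕ ipad = c5 eb 36.  K' ⊕ opad = af 81 5c.
Inner input = (K'⊕ipad) ∥ m = c5 eb 36 ∥ ef 70 69 92 16.
Inner hash: sum = 197+235+54+239+112+105+146+22 = 1110; mod 256 = 86 → 56.
Outer input = (K'⊕opad) ∥ inner = af 81 5c ∥ 56.
Outer hash (tag): sum = 175+129+92+86 = 482; mod 256 = 226 → e2.

e2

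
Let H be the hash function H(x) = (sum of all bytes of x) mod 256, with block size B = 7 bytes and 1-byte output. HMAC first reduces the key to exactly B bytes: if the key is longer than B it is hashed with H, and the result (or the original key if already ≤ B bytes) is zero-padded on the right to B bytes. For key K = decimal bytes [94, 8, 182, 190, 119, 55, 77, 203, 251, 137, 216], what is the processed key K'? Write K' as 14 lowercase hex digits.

|K| = 11 > B = 7, so first hash the key.
H(K): sum = 94+8+182+190+119+55+77+203+251+137+216 = 1532; mod 256 = 252 → fc.
Zero-pad H(K) = fc to 7 bytes: K' = fc 00 00 00 00 00 00.

fc000000000000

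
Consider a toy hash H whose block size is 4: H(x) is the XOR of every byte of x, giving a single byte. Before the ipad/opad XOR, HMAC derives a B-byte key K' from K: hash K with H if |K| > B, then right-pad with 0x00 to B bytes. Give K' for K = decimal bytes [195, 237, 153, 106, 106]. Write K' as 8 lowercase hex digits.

b7000000

|K| = 5 > B = 4, so first hash the key.
H(K): XOR c3⊕ed⊕99⊕6a⊕6a = b7.
Zero-pad H(K) = b7 to 4 bytes: K' = b7 00 00 00.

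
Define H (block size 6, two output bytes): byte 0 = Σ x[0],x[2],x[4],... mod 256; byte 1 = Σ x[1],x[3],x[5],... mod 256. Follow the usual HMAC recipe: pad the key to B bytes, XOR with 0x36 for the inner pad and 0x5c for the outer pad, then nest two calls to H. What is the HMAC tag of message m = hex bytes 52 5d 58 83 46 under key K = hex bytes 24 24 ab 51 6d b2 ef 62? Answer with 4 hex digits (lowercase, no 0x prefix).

a898

Key hex bytes 24 24 ab 51 6d b2 ef 62 is 8 bytes > B = 6, so hash it first: H(key) = 2b 89, then zero-pad to 6 bytes: K' = 2b 89 00 00 00 00.
K' ⊕ ipad = 1d bf 36 36 36 36.  K' ⊕ opad = 77 d5 5c 5c 5c 5c.
Inner input = (K'⊕ipad) ∥ m = 1d bf 36 36 36 36 ∥ 52 5d 58 83 46.
Inner hash: even-index sum = 377 mod 256 = 121; odd-index sum = 523 mod 256 = 11 → 79 0b.
Outer input = (K'⊕opad) ∥ inner = 77 d5 5c 5c 5c 5c ∥ 79 0b.
Outer hash (tag): even-index sum = 424 mod 256 = 168; odd-index sum = 408 mod 256 = 152 → a8 98.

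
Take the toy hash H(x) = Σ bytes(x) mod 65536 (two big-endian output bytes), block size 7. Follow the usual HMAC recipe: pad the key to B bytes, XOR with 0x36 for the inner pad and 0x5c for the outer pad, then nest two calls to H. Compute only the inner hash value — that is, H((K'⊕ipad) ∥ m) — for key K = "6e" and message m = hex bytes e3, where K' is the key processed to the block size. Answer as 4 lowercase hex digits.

Key "6e" = 36 65 is 2 bytes ≤ B = 7; zero-pad to 7 bytes: K' = 36 65 00 00 00 00 00.
K' ⊕ ipad = 00 53 36 36 36 36 36.
Inner input = 00 53 36 36 36 36 36 ∥ e3.
Inner hash: sum = 0+83+54+54+54+54+54+227 = 580 → 02 44.

0244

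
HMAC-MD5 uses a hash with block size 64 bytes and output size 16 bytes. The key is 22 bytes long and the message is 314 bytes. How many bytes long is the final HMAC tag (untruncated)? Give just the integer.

The tag is one MD5 digest: 16 bytes.

16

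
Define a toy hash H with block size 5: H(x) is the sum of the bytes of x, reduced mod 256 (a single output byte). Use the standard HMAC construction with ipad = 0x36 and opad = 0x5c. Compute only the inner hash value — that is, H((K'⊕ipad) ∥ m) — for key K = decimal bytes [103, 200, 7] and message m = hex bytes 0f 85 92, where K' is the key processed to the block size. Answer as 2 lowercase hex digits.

Key decimal bytes [103, 200, 7] = 67 c8 07 is 3 bytes ≤ B = 5; zero-pad to 5 bytes: K' = 67 c8 07 00 00.
K' ⊕ ipad = 51 fe 31 36 36.
Inner input = 51 fe 31 36 36 ∥ 0f 85 92.
Inner hash: sum = 81+254+49+54+54+15+133+146 = 786; mod 256 = 18 → 12.

12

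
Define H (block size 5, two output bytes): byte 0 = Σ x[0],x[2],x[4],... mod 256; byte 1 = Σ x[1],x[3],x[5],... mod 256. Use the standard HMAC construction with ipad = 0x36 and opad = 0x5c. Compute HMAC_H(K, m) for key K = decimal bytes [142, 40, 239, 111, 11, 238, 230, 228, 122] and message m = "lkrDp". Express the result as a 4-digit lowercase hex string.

Key decimal bytes [142, 40, 239, 111, 11, 238, 230, 228, 122] = 8e 28 ef 6f 0b ee e6 e4 7a is 9 bytes > B = 5, so hash it first: H(key) = e8 69, then zero-pad to 5 bytes: K' = e8 69 00 00 00.
K' ⊕ ipad = de 5f 36 36 36.  K' ⊕ opad = b4 35 5c 5c 5c.
Inner input = (K'⊕ipad) ∥ m = de 5f 36 36 36 ∥ 6c 6b 72 44 70.
Inner hash: even-index sum = 505 mod 256 = 249; odd-index sum = 483 mod 256 = 227 → f9 e3.
Outer input = (K'⊕opad) ∥ inner = b4 35 5c 5c 5c ∥ f9 e3.
Outer hash (tag): even-index sum = 591 mod 256 = 79; odd-index sum = 394 mod 256 = 138 → 4f 8a.

4f8a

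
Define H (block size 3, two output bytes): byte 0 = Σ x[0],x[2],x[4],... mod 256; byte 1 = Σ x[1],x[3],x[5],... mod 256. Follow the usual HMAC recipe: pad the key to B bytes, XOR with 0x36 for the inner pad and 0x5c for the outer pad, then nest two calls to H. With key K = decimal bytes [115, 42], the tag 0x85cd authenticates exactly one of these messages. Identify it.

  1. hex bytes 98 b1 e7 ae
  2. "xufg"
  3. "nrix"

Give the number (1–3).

2

Key decimal bytes [115, 42] = 73 2a is 2 bytes ≤ B = 3; zero-pad to 3 bytes: K' = 73 2a 00.
K' ⊕ ipad = 45 1c 36; K' ⊕ opad = 2f 76 5c.
m1: inner = H(45 1c 36 98 b1 e7 ae) = da 9b; tag = H(2f 76 5c da 9b) = 2650
m2: inner = H(45 1c 36 78 75 66 67) = 57 fa; tag = H(2f 76 5c 57 fa) = 85cd ← matches
m3: inner = H(45 1c 36 6e 72 69 78) = 65 f3; tag = H(2f 76 5c 65 f3) = 7edb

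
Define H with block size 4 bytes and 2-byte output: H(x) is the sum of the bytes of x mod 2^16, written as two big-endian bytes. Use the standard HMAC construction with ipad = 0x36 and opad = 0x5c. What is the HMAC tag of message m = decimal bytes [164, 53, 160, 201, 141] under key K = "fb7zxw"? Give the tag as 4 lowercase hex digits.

021a

Key "fb7zxw" = 66 62 37 7a 78 77 is 6 bytes > B = 4, so hash it first: H(key) = 02 68, then zero-pad to 4 bytes: K' = 02 68 00 00.
K' ⊕ ipad = 34 5e 36 36.  K' ⊕ opad = 5e 34 5c 5c.
Inner input = (K'⊕ipad) ∥ m = 34 5e 36 36 ∥ a4 35 a0 c9 8d.
Inner hash: sum = 52+94+54+54+164+53+160+201+141 = 973 → 03 cd.
Outer input = (K'⊕opad) ∥ inner = 5e 34 5c 5c ∥ 03 cd.
Outer hash (tag): sum = 94+52+92+92+3+205 = 538 → 02 1a.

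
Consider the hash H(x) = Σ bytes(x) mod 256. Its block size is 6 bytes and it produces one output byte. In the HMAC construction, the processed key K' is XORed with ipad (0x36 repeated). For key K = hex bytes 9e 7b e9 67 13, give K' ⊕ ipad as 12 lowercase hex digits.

a84ddf512536

Key hex bytes 9e 7b e9 67 13 is 5 bytes ≤ B = 6; zero-pad to 6 bytes: K' = 9e 7b e9 67 13 00.
XOR each byte with 0x36: 9e⊕36=a8, 7b⊕36=4d, e9⊕36=df, 67⊕36=51, 13⊕36=25, 00⊕36=36.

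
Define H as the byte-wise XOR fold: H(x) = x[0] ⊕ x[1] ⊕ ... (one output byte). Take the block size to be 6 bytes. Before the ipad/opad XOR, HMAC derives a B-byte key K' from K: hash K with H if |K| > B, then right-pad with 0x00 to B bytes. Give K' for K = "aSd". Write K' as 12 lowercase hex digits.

Key "aSd" = 61 53 64 is 3 bytes ≤ B = 6; zero-pad to 6 bytes: K' = 61 53 64 00 00 00.

615364000000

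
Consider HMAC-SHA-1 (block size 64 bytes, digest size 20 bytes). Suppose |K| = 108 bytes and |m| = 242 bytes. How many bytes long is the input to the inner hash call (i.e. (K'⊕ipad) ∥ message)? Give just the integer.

Key is 108 > 64 bytes, so it is hashed to 20 bytes then zero-padded to 64: |K'| = 64.
Inner input = (K'⊕ipad) ∥ m → 64 + 242 = 306 bytes.

306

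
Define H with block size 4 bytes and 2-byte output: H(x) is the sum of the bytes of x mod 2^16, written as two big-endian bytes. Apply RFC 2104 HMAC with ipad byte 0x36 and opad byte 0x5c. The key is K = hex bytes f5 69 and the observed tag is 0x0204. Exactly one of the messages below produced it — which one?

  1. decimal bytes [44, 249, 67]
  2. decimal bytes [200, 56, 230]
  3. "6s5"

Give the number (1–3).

3

Key hex bytes f5 69 is 2 bytes ≤ B = 4; zero-pad to 4 bytes: K' = f5 69 00 00.
K' ⊕ ipad = c3 5f 36 36; K' ⊕ opad = a9 35 5c 5c.
m1: inner = H(c3 5f 36 36 2c f9 43) = 02 f6; tag = H(a9 35 5c 5c 02 f6) = 028e
m2: inner = H(c3 5f 36 36 c8 38 e6) = 03 74; tag = H(a9 35 5c 5c 03 74) = 020d
m3: inner = H(c3 5f 36 36 36 73 35) = 02 6c; tag = H(a9 35 5c 5c 02 6c) = 0204 ← matches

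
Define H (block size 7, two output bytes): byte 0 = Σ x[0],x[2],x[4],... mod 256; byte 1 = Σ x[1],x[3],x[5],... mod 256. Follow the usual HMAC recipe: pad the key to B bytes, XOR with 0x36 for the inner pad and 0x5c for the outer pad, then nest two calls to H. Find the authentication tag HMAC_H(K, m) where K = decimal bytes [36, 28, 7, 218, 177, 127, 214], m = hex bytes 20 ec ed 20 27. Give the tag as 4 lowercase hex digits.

dd9f

Key decimal bytes [36, 28, 7, 218, 177, 127, 214] = 24 1c 07 da b1 7f d6 is exactly B = 7 bytes: K' = 24 1c 07 da b1 7f d6.
K' ⊕ ipad = 12 2a 31 ec 87 49 e0.  K' ⊕ opad = 78 40 5b 86 ed 23 8a.
Inner input = (K'⊕ipad) ∥ m = 12 2a 31 ec 87 49 e0 ∥ 20 ec ed 20 27.
Inner hash: even-index sum = 694 mod 256 = 182; odd-index sum = 659 mod 256 = 147 → b6 93.
Outer input = (K'⊕opad) ∥ inner = 78 40 5b 86 ed 23 8a ∥ b6 93.
Outer hash (tag): even-index sum = 733 mod 256 = 221; odd-index sum = 415 mod 256 = 159 → dd 9f.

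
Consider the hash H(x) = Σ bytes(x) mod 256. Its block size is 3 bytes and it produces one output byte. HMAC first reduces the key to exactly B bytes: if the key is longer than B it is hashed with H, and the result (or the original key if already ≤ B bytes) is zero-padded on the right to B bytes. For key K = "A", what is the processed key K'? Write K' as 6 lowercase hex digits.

410000

Key "A" = 41 is 1 byte ≤ B = 3; zero-pad to 3 bytes: K' = 41 00 00.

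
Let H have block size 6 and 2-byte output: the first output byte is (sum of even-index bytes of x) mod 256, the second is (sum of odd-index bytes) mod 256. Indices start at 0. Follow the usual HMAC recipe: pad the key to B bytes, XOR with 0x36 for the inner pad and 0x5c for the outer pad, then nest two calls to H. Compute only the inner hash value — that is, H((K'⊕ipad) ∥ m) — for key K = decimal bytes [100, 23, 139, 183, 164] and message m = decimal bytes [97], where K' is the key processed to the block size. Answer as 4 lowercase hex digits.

02d8

Key decimal bytes [100, 23, 139, 183, 164] = 64 17 8b b7 a4 is 5 bytes ≤ B = 6; zero-pad to 6 bytes: K' = 64 17 8b b7 a4 00.
K' ⊕ ipad = 52 21 bd 81 92 36.
Inner input = 52 21 bd 81 92 36 ∥ 61.
Inner hash: even-index sum = 514 mod 256 = 2; odd-index sum = 216 mod 256 = 216 → 02 d8.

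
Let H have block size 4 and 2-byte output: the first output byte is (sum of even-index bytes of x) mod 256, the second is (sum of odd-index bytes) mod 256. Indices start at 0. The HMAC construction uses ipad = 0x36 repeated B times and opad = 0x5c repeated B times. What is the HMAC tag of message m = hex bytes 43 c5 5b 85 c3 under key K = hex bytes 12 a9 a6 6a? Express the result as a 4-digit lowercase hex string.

Key hex bytes 12 a9 a6 6a is exactly B = 4 bytes: K' = 12 a9 a6 6a.
K' ⊕ ipad = 24 9f 90 5c.  K' ⊕ opad = 4e f5 fa 36.
Inner input = (K'⊕ipad) ∥ m = 24 9f 90 5c ∥ 43 c5 5b 85 c3.
Inner hash: even-index sum = 533 mod 256 = 21; odd-index sum = 581 mod 256 = 69 → 15 45.
Outer input = (K'⊕opad) ∥ inner = 4e f5 fa 36 ∥ 15 45.
Outer hash (tag): even-index sum = 349 mod 256 = 93; odd-index sum = 368 mod 256 = 112 → 5d 70.

5d70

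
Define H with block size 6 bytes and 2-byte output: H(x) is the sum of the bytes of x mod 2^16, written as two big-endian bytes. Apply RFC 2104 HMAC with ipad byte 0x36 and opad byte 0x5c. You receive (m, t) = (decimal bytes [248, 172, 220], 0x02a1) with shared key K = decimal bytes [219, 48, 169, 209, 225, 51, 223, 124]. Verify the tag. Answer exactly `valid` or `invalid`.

invalid

Key decimal bytes [219, 48, 169, 209, 225, 51, 223, 124] = db 30 a9 d1 e1 33 df 7c is 8 bytes > B = 6, so hash it first: H(key) = 04 f4, then zero-pad to 6 bytes: K' = 04 f4 00 00 00 00.
K' ⊕ ipad = 32 c2 36 36 36 36; K' ⊕ opad = 58 a8 5c 5c 5c 5c.
Inner hash: sum = 50+194+54+54+54+54+248+172+220 = 1100 → 04 4c.
Outer hash (recomputed tag): sum = 88+168+92+92+92+92+4+76 = 704 → 02 c0.
Recomputed tag = 02c0; claimed = 02a1 → mismatch.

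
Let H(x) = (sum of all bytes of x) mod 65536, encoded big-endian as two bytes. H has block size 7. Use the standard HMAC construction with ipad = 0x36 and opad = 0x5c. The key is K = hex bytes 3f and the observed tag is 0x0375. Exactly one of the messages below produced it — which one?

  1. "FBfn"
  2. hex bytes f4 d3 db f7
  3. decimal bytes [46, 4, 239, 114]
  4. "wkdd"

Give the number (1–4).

2

Key hex bytes 3f is 1 byte ≤ B = 7; zero-pad to 7 bytes: K' = 3f 00 00 00 00 00 00.
K' ⊕ ipad = 09 36 36 36 36 36 36; K' ⊕ opad = 63 5c 5c 5c 5c 5c 5c.
m1: inner = H(09 36 36 36 36 36 36 46 42 66 6e) = 02 a9; tag = H(63 5c 5c 5c 5c 5c 5c 02 a9) = 0336
m2: inner = H(09 36 36 36 36 36 36 f4 d3 db f7) = 04 e6; tag = H(63 5c 5c 5c 5c 5c 5c 04 e6) = 0375 ← matches
m3: inner = H(09 36 36 36 36 36 36 2e 04 ef 72) = 02 e0; tag = H(63 5c 5c 5c 5c 5c 5c 02 e0) = 036d
m4: inner = H(09 36 36 36 36 36 36 77 6b 64 64) = 02 f7; tag = H(63 5c 5c 5c 5c 5c 5c 02 f7) = 0384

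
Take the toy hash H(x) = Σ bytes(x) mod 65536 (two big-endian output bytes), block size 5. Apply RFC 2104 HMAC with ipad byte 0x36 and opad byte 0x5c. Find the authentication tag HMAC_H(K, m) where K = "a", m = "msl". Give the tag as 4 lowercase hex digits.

Key "a" = 61 is 1 byte ≤ B = 5; zero-pad to 5 bytes: K' = 61 00 00 00 00.
K' ⊕ ipad = 57 36 36 36 36.  K' ⊕ opad = 3d 5c 5c 5c 5c.
Inner input = (K'⊕ipad) ∥ m = 57 36 36 36 36 ∥ 6d 73 6c.
Inner hash: sum = 87+54+54+54+54+109+115+108 = 635 → 02 7b.
Outer input = (K'⊕opad) ∥ inner = 3d 5c 5c 5c 5c ∥ 02 7b.
Outer hash (tag): sum = 61+92+92+92+92+2+123 = 554 → 02 2a.

022a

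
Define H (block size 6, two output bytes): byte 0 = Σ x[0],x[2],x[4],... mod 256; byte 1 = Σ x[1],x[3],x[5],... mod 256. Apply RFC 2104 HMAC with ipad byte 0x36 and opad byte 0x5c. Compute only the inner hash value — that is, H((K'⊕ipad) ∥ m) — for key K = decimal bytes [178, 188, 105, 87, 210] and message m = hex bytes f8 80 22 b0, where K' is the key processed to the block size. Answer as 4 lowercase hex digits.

e151

Key decimal bytes [178, 188, 105, 87, 210] = b2 bc 69 57 d2 is 5 bytes ≤ B = 6; zero-pad to 6 bytes: K' = b2 bc 69 57 d2 00.
K' ⊕ ipad = 84 8a 5f 61 e4 36.
Inner input = 84 8a 5f 61 e4 36 ∥ f8 80 22 b0.
Inner hash: even-index sum = 737 mod 256 = 225; odd-index sum = 593 mod 256 = 81 → e1 51.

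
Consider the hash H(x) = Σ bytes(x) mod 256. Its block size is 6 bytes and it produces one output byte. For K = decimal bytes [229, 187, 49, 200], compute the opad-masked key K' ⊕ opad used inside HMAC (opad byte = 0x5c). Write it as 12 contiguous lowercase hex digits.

b9e76d945c5c

Key decimal bytes [229, 187, 49, 200] = e5 bb 31 c8 is 4 bytes ≤ B = 6; zero-pad to 6 bytes: K' = e5 bb 31 c8 00 00.
XOR each byte with 0x5c: e5⊕5c=b9, bb⊕5c=e7, 31⊕5c=6d, c8⊕5c=94, 00⊕5c=5c, 00⊕5c=5c.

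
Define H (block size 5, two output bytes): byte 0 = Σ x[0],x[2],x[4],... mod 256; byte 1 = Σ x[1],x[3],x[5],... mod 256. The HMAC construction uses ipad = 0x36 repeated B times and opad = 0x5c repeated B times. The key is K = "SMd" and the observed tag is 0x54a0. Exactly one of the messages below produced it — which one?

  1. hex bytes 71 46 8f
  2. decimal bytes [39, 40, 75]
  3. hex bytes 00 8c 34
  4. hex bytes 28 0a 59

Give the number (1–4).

1

Key "SMd" = 53 4d 64 is 3 bytes ≤ B = 5; zero-pad to 5 bytes: K' = 53 4d 64 00 00.
K' ⊕ ipad = 65 7b 52 36 36; K' ⊕ opad = 0f 11 38 5c 5c.
m1: inner = H(65 7b 52 36 36 71 46 8f) = 33 b1; tag = H(0f 11 38 5c 5c 33 b1) = 54a0 ← matches
m2: inner = H(65 7b 52 36 36 27 28 4b) = 15 23; tag = H(0f 11 38 5c 5c 15 23) = c682
m3: inner = H(65 7b 52 36 36 00 8c 34) = 79 e5; tag = H(0f 11 38 5c 5c 79 e5) = 88e6
m4: inner = H(65 7b 52 36 36 28 0a 59) = f7 32; tag = H(0f 11 38 5c 5c f7 32) = d564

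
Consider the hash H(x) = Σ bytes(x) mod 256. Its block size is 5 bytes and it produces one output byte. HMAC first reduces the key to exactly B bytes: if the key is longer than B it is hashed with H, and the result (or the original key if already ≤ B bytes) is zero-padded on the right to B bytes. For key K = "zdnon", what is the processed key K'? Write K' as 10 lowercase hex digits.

Key "zdnon" = 7a 64 6e 6f 6e is exactly B = 5 bytes: K' = 7a 64 6e 6f 6e.

7a646e6f6e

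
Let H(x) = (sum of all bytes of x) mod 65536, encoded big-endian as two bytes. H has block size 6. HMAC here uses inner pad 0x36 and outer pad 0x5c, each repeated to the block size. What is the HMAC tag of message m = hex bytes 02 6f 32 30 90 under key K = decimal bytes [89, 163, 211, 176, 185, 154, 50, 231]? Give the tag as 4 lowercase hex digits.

Key decimal bytes [89, 163, 211, 176, 185, 154, 50, 231] = 59 a3 d3 b0 b9 9a 32 e7 is 8 bytes > B = 6, so hash it first: H(key) = 04 eb, then zero-pad to 6 bytes: K' = 04 eb 00 00 00 00.
K' ⊕ ipad = 32 dd 36 36 36 36.  K' ⊕ opad = 58 b7 5c 5c 5c 5c.
Inner input = (K'⊕ipad) ∥ m = 32 dd 36 36 36 36 ∥ 02 6f 32 30 90.
Inner hash: sum = 50+221+54+54+54+54+2+111+50+48+144 = 842 → 03 4a.
Outer input = (K'⊕opad) ∥ inner = 58 b7 5c 5c 5c 5c ∥ 03 4a.
Outer hash (tag): sum = 88+183+92+92+92+92+3+74 = 716 → 02 cc.

02cc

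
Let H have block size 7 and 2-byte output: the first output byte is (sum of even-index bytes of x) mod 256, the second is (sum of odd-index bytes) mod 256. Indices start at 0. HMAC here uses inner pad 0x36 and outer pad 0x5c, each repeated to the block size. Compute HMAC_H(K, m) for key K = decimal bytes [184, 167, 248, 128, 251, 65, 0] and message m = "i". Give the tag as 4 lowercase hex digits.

Key decimal bytes [184, 167, 248, 128, 251, 65, 0] = b8 a7 f8 80 fb 41 00 is exactly B = 7 bytes: K' = b8 a7 f8 80 fb 41 00.
K' ⊕ ipad = 8e 91 ce b6 cd 77 36.  K' ⊕ opad = e4 fb a4 dc a7 1d 5c.
Inner input = (K'⊕ipad) ∥ m = 8e 91 ce b6 cd 77 36 ∥ 69.
Inner hash: even-index sum = 607 mod 256 = 95; odd-index sum = 551 mod 256 = 39 → 5f 27.
Outer input = (K'⊕opad) ∥ inner = e4 fb a4 dc a7 1d 5c ∥ 5f 27.
Outer hash (tag): even-index sum = 690 mod 256 = 178; odd-index sum = 595 mod 256 = 83 → b2 53.

b253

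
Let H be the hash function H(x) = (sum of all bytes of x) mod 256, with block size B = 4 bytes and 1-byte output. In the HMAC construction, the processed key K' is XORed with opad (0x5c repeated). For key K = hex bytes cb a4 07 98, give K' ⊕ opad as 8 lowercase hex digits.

97f85bc4

Key hex bytes cb a4 07 98 is exactly B = 4 bytes: K' = cb a4 07 98.
XOR each byte with 0x5c: cb⊕5c=97, a4⊕5c=f8, 07⊕5c=5b, 98⊕5c=c4.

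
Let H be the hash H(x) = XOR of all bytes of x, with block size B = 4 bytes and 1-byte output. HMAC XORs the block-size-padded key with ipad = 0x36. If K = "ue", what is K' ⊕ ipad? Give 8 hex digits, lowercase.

43533636

Key "ue" = 75 65 is 2 bytes ≤ B = 4; zero-pad to 4 bytes: K' = 75 65 00 00.
XOR each byte with 0x36: 75⊕36=43, 65⊕36=53, 00⊕36=36, 00⊕36=36.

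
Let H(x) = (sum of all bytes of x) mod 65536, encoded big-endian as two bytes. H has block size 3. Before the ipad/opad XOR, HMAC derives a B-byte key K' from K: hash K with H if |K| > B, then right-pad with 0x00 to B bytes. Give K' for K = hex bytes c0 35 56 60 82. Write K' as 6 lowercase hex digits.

022d00

|K| = 5 > B = 3, so first hash the key.
H(K): sum = 192+53+86+96+130 = 557 → 02 2d.
Zero-pad H(K) = 02 2d to 3 bytes: K' = 02 2d 00.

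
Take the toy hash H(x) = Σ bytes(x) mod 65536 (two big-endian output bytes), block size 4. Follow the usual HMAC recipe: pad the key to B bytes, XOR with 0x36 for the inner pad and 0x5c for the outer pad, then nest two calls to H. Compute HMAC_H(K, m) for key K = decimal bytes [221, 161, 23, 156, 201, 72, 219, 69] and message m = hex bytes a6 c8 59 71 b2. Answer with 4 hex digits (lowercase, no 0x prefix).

022d

Key decimal bytes [221, 161, 23, 156, 201, 72, 219, 69] = dd a1 17 9c c9 48 db 45 is 8 bytes > B = 4, so hash it first: H(key) = 04 62, then zero-pad to 4 bytes: K' = 04 62 00 00.
K' ⊕ ipad = 32 54 36 36.  K' ⊕ opad = 58 3e 5c 5c.
Inner input = (K'⊕ipad) ∥ m = 32 54 36 36 ∥ a6 c8 59 71 b2.
Inner hash: sum = 50+84+54+54+166+200+89+113+178 = 988 → 03 dc.
Outer input = (K'⊕opad) ∥ inner = 58 3e 5c 5c ∥ 03 dc.
Outer hash (tag): sum = 88+62+92+92+3+220 = 557 → 02 2d.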